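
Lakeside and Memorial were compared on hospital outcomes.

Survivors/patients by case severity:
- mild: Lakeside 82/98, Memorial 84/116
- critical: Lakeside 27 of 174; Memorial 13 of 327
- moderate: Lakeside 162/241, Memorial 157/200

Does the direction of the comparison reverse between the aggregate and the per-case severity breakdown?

No

Mild: Lakeside 82/98 = 83.7%, Memorial 84/116 = 72.4% → Lakeside
Critical: Lakeside 27/174 = 15.5%, Memorial 13/327 = 4.0% → Lakeside
Moderate: Lakeside 162/241 = 67.2%, Memorial 157/200 = 78.5% → Memorial
Overall: Lakeside 271/513 = 52.8%, Memorial 254/643 = 39.5% → Lakeside
Neither sweeps: Lakeside wins 2 of 3 groups, Memorial wins 1. Lakeside wins overall but not every group — no Simpson reversal.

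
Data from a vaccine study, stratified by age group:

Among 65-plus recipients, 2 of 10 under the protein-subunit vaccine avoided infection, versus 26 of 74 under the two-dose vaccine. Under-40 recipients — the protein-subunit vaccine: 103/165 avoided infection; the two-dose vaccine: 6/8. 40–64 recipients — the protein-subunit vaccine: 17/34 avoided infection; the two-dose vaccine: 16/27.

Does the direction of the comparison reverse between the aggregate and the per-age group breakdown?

65-plus: the protein-subunit vaccine 2/10 = 20.0%, the two-dose vaccine 26/74 = 35.1% → the two-dose vaccine
Under-40: the protein-subunit vaccine 103/165 = 62.4%, the two-dose vaccine 6/8 = 75.0% → the two-dose vaccine
40–64: the protein-subunit vaccine 17/34 = 50.0%, the two-dose vaccine 16/27 = 59.3% → the two-dose vaccine
Overall: the protein-subunit vaccine 122/209 = 58.4%, the two-dose vaccine 48/109 = 44.0% → the protein-subunit vaccine
The two-dose vaccine wins each age group but the protein-subunit vaccine wins overall — the comparison reverses. The two-dose vaccine's recipients skew toward 65-plus, which has a lower base rate.

Yes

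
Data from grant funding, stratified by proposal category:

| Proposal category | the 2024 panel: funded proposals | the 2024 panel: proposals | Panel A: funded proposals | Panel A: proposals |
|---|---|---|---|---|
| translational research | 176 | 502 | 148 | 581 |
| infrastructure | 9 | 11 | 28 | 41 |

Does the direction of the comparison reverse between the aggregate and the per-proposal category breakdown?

No

Translational research: the 2024 panel 176/502 = 35.1%, Panel A 148/581 = 25.5% → the 2024 panel
Infrastructure: the 2024 panel 9/11 = 81.8%, Panel A 28/41 = 68.3% → the 2024 panel
Overall: the 2024 panel 185/513 = 36.1%, Panel A 176/622 = 28.3% → the 2024 panel
The 2024 panel wins overall and in every proposal group — no reversal.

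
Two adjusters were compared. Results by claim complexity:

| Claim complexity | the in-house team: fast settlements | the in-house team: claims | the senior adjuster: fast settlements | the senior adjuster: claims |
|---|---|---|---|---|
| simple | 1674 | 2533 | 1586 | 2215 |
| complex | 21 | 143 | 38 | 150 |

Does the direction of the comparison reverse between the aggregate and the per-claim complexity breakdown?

Simple: the in-house team 1674/2533 = 66.1%, the senior adjuster 1586/2215 = 71.6% → the senior adjuster
Complex: the in-house team 21/143 = 14.7%, the senior adjuster 38/150 = 25.3% → the senior adjuster
Overall: the in-house team 1695/2676 = 63.3%, the senior adjuster 1624/2365 = 68.7% → the senior adjuster
The senior adjuster wins overall and in every claim group — no reversal.

No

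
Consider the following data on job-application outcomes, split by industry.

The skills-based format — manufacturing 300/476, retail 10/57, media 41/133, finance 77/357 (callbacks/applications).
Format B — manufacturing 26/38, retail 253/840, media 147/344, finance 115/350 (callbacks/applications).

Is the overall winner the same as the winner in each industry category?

Manufacturing: the skills-based format 300/476 = 63.0%, Format B 26/38 = 68.4% → Format B
Retail: the skills-based format 10/57 = 17.5%, Format B 253/840 = 30.1% → Format B
Media: the skills-based format 41/133 = 30.8%, Format B 147/344 = 42.7% → Format B
Finance: the skills-based format 77/357 = 21.6%, Format B 115/350 = 32.9% → Format B
Overall: the skills-based format 428/1023 = 41.8%, Format B 541/1572 = 34.4% → the skills-based format
Format B wins each industry group but the skills-based format wins overall — the comparison reverses. Format B's applications skew toward retail, which has a lower base rate.

No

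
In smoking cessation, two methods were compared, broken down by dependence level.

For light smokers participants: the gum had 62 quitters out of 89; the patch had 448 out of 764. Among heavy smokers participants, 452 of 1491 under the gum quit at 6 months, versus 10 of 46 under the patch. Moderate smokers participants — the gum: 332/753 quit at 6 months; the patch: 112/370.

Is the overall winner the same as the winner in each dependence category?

No

Light smokers: the gum 62/89 = 69.7%, the patch 448/764 = 58.6% → the gum
Heavy smokers: the gum 452/1491 = 30.3%, the patch 10/46 = 21.7% → the gum
Moderate smokers: the gum 332/753 = 44.1%, the patch 112/370 = 30.3% → the gum
Overall: the gum 846/2333 = 36.3%, the patch 570/1180 = 48.3% → the patch
The gum wins each dependence group but the patch wins overall — the comparison reverses. The gum's participants skew toward heavy smokers, which has a lower base rate.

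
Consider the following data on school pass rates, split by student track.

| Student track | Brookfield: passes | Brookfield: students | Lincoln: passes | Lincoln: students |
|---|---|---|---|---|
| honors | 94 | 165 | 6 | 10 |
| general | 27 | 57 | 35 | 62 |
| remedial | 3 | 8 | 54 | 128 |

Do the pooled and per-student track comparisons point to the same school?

No

Honors: Brookfield 94/165 = 57.0%, Lincoln 6/10 = 60.0% → Lincoln
General: Brookfield 27/57 = 47.4%, Lincoln 35/62 = 56.5% → Lincoln
Remedial: Brookfield 3/8 = 37.5%, Lincoln 54/128 = 42.2% → Lincoln
Overall: Brookfield 124/230 = 53.9%, Lincoln 95/200 = 47.5% → Brookfield
Lincoln wins each student group but Brookfield wins overall — the comparison reverses. Lincoln's students skew toward remedial, which has a lower base rate.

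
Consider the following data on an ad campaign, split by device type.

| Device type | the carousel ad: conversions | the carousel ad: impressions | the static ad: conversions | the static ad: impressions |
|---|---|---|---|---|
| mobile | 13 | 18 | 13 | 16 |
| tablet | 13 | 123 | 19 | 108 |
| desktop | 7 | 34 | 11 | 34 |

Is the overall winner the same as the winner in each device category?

Yes

Mobile: the carousel ad 13/18 = 72.2%, the static ad 13/16 = 81.2% → the static ad
Tablet: the carousel ad 13/123 = 10.6%, the static ad 19/108 = 17.6% → the static ad
Desktop: the carousel ad 7/34 = 20.6%, the static ad 11/34 = 32.4% → the static ad
Overall: the carousel ad 33/175 = 18.9%, the static ad 43/158 = 27.2% → the static ad
The static ad wins overall and in every device group — no reversal.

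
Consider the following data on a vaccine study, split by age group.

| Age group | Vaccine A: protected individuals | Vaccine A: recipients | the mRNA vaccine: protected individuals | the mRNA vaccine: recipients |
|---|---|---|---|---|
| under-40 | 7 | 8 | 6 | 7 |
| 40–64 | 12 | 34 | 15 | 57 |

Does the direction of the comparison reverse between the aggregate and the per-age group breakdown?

No

Under-40: Vaccine A 7/8 = 87.5%, the mRNA vaccine 6/7 = 85.7% → Vaccine A
40–64: Vaccine A 12/34 = 35.3%, the mRNA vaccine 15/57 = 26.3% → Vaccine A
Overall: Vaccine A 19/42 = 45.2%, the mRNA vaccine 21/64 = 32.8% → Vaccine A
Vaccine A wins overall and in every age group — no reversal.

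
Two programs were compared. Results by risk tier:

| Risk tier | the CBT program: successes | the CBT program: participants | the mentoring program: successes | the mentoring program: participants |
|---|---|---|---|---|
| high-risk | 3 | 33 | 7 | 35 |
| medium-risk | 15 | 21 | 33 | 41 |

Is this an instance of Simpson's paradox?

No

High-risk: the CBT program 3/33 = 9.1%, the mentoring program 7/35 = 20.0% → the mentoring program
Medium-risk: the CBT program 15/21 = 71.4%, the mentoring program 33/41 = 80.5% → the mentoring program
Overall: the CBT program 18/54 = 33.3%, the mentoring program 40/76 = 52.6% → the mentoring program
The mentoring program wins overall and in every risk group — no reversal.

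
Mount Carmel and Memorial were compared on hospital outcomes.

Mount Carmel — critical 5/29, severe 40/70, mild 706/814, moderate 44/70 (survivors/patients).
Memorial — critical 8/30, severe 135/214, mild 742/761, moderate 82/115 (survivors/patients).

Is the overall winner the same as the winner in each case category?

Critical: Mount Carmel 5/29 = 17.2%, Memorial 8/30 = 26.7% → Memorial
Severe: Mount Carmel 40/70 = 57.1%, Memorial 135/214 = 63.1% → Memorial
Mild: Mount Carmel 706/814 = 86.7%, Memorial 742/761 = 97.5% → Memorial
Moderate: Mount Carmel 44/70 = 62.9%, Memorial 82/115 = 71.3% → Memorial
Overall: Mount Carmel 795/983 = 80.9%, Memorial 967/1120 = 86.3% → Memorial
Memorial wins overall and in every case group — no reversal.

Yes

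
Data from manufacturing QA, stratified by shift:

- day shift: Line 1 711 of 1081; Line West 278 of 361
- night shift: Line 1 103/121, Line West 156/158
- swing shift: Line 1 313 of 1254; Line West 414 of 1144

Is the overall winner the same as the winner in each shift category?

Day shift: Line 1 711/1081 = 65.8%, Line West 278/361 = 77.0% → Line West
Night shift: Line 1 103/121 = 85.1%, Line West 156/158 = 98.7% → Line West
Swing shift: Line 1 313/1254 = 25.0%, Line West 414/1144 = 36.2% → Line West
Overall: Line 1 1127/2456 = 45.9%, Line West 848/1663 = 51.0% → Line West
Line West wins overall and in every shift group — no reversal.

Yes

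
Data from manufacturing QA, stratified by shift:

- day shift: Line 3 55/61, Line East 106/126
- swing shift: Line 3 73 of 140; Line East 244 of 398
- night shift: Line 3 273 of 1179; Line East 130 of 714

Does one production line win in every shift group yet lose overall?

Day shift: Line 3 55/61 = 90.2%, Line East 106/126 = 84.1% → Line 3
Swing shift: Line 3 73/140 = 52.1%, Line East 244/398 = 61.3% → Line East
Night shift: Line 3 273/1179 = 23.2%, Line East 130/714 = 18.2% → Line 3
Overall: Line 3 401/1380 = 29.1%, Line East 480/1238 = 38.8% → Line East
Neither sweeps: Line 3 wins 2 of 3 groups, Line East wins 1. Line East wins overall but not every group — no Simpson reversal.

No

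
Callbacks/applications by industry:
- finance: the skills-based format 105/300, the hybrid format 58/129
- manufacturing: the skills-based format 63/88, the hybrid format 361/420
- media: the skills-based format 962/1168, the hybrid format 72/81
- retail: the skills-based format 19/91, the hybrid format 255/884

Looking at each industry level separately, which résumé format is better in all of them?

the hybrid format

Finance: the skills-based format 105/300 = 35.0%, the hybrid format 58/129 = 45.0% → the hybrid format
Manufacturing: the skills-based format 63/88 = 71.6%, the hybrid format 361/420 = 86.0% → the hybrid format
Media: the skills-based format 962/1168 = 82.4%, the hybrid format 72/81 = 88.9% → the hybrid format
Retail: the skills-based format 19/91 = 20.9%, the hybrid format 255/884 = 28.8% → the hybrid format
The hybrid format has the higher rate in all 4 groups.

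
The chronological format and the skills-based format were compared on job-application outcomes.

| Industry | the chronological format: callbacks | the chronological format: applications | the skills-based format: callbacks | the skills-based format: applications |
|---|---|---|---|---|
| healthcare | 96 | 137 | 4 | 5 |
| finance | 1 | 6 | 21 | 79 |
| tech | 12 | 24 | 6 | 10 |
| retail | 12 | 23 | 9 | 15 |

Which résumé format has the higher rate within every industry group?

the skills-based format

Healthcare: the chronological format 96/137 = 70.1%, the skills-based format 4/5 = 80.0% → the skills-based format
Finance: the chronological format 1/6 = 16.7%, the skills-based format 21/79 = 26.6% → the skills-based format
Tech: the chronological format 12/24 = 50.0%, the skills-based format 6/10 = 60.0% → the skills-based format
Retail: the chronological format 12/23 = 52.2%, the skills-based format 9/15 = 60.0% → the skills-based format
The skills-based format has the higher rate in all 4 groups.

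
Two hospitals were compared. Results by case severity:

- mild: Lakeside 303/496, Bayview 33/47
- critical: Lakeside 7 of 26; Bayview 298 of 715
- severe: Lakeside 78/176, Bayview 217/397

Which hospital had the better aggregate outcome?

Lakeside

Mild: Lakeside 303/496 = 61.1%, Bayview 33/47 = 70.2% → Bayview
Critical: Lakeside 7/26 = 26.9%, Bayview 298/715 = 41.7% → Bayview
Severe: Lakeside 78/176 = 44.3%, Bayview 217/397 = 54.7% → Bayview
Overall: Lakeside 388/698 = 55.6%, Bayview 548/1159 = 47.3% → Lakeside
(Bayview wins every case group but Lakeside wins overall — Bayview's patients skew toward the low-rate critical group.)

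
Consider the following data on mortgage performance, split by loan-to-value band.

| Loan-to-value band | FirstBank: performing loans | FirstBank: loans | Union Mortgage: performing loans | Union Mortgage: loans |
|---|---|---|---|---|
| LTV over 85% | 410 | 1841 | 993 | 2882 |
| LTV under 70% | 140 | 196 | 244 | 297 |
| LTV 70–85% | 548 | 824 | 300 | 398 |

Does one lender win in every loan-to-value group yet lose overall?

LTV over 85%: FirstBank 410/1841 = 22.3%, Union Mortgage 993/2882 = 34.5% → Union Mortgage
LTV under 70%: FirstBank 140/196 = 71.4%, Union Mortgage 244/297 = 82.2% → Union Mortgage
LTV 70–85%: FirstBank 548/824 = 66.5%, Union Mortgage 300/398 = 75.4% → Union Mortgage
Overall: FirstBank 1098/2861 = 38.4%, Union Mortgage 1537/3577 = 43.0% → Union Mortgage
Union Mortgage wins overall and in every loan-to-value group — no reversal.

No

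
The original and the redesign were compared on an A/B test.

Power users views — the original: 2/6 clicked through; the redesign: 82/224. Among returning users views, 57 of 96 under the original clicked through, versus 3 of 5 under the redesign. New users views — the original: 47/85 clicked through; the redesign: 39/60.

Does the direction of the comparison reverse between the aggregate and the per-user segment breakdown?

Yes

Power users: the original 2/6 = 33.3%, the redesign 82/224 = 36.6% → the redesign
Returning users: the original 57/96 = 59.4%, the redesign 3/5 = 60.0% → the redesign
New users: the original 47/85 = 55.3%, the redesign 39/60 = 65.0% → the redesign
Overall: the original 106/187 = 56.7%, the redesign 124/289 = 42.9% → the original
The redesign wins each user group but the original wins overall — the comparison reverses. The redesign's views skew toward power users, which has a lower base rate.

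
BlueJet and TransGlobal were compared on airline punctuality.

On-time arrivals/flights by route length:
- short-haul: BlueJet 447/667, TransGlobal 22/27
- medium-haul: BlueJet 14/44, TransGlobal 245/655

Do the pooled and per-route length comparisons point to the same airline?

No

Short-haul: BlueJet 447/667 = 67.0%, TransGlobal 22/27 = 81.5% → TransGlobal
Medium-haul: BlueJet 14/44 = 31.8%, TransGlobal 245/655 = 37.4% → TransGlobal
Overall: BlueJet 461/711 = 64.8%, TransGlobal 267/682 = 39.1% → BlueJet
TransGlobal wins each route group but BlueJet wins overall — the comparison reverses. TransGlobal's flights skew toward medium-haul, which has a lower base rate.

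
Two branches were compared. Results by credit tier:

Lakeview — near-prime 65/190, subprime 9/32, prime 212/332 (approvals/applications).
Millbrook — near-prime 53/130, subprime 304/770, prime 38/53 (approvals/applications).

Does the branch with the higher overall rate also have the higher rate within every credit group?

Near-prime: Lakeview 65/190 = 34.2%, Millbrook 53/130 = 40.8% → Millbrook
Subprime: Lakeview 9/32 = 28.1%, Millbrook 304/770 = 39.5% → Millbrook
Prime: Lakeview 212/332 = 63.9%, Millbrook 38/53 = 71.7% → Millbrook
Overall: Lakeview 286/554 = 51.6%, Millbrook 395/953 = 41.4% → Lakeview
Millbrook wins each credit group but Lakeview wins overall — the comparison reverses. Millbrook's applications skew toward subprime, which has a lower base rate.

No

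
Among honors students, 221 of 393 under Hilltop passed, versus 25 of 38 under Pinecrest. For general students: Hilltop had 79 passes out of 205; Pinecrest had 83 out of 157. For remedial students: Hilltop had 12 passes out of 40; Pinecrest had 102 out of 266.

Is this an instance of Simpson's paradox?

Honors: Hilltop 221/393 = 56.2%, Pinecrest 25/38 = 65.8% → Pinecrest
General: Hilltop 79/205 = 38.5%, Pinecrest 83/157 = 52.9% → Pinecrest
Remedial: Hilltop 12/40 = 30.0%, Pinecrest 102/266 = 38.3% → Pinecrest
Overall: Hilltop 312/638 = 48.9%, Pinecrest 210/461 = 45.6% → Hilltop
Pinecrest wins each student group but Hilltop wins overall — the comparison reverses. Pinecrest's students skew toward remedial, which has a lower base rate.

Yes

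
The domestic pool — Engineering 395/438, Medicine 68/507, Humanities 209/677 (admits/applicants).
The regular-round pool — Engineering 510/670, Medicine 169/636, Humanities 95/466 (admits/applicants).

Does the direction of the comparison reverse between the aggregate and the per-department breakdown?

No

Engineering: the domestic pool 395/438 = 90.2%, the regular-round pool 510/670 = 76.1% → the domestic pool
Medicine: the domestic pool 68/507 = 13.4%, the regular-round pool 169/636 = 26.6% → the regular-round pool
Humanities: the domestic pool 209/677 = 30.9%, the regular-round pool 95/466 = 20.4% → the domestic pool
Overall: the domestic pool 672/1622 = 41.4%, the regular-round pool 774/1772 = 43.7% → the regular-round pool
Neither sweeps: the domestic pool wins 2 of 3 groups, the regular-round pool wins 1. The regular-round pool wins overall but not every group — no Simpson reversal.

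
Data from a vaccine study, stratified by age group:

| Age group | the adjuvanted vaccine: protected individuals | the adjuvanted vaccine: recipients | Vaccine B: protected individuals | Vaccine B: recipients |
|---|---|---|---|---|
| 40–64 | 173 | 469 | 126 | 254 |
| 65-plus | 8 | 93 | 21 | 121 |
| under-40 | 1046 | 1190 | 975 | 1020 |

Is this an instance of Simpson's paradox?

40–64: the adjuvanted vaccine 173/469 = 36.9%, Vaccine B 126/254 = 49.6% → Vaccine B
65-plus: the adjuvanted vaccine 8/93 = 8.6%, Vaccine B 21/121 = 17.4% → Vaccine B
Under-40: the adjuvanted vaccine 1046/1190 = 87.9%, Vaccine B 975/1020 = 95.6% → Vaccine B
Overall: the adjuvanted vaccine 1227/1752 = 70.0%, Vaccine B 1122/1395 = 80.4% → Vaccine B
Vaccine B wins overall and in every age group — no reversal.

No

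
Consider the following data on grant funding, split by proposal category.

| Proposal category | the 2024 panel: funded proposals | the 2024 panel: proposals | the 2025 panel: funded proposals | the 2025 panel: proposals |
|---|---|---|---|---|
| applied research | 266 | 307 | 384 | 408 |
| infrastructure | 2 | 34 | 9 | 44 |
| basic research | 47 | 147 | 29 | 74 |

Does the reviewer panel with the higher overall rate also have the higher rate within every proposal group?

Yes

Applied research: the 2024 panel 266/307 = 86.6%, the 2025 panel 384/408 = 94.1% → the 2025 panel
Infrastructure: the 2024 panel 2/34 = 5.9%, the 2025 panel 9/44 = 20.5% → the 2025 panel
Basic research: the 2024 panel 47/147 = 32.0%, the 2025 panel 29/74 = 39.2% → the 2025 panel
Overall: the 2024 panel 315/488 = 64.5%, the 2025 panel 422/526 = 80.2% → the 2025 panel
The 2025 panel wins overall and in every proposal group — no reversal.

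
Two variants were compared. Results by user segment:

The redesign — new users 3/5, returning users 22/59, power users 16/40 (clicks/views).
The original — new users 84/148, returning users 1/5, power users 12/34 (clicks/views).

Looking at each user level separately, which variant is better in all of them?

New users: the redesign 3/5 = 60.0%, the original 84/148 = 56.8% → the redesign
Returning users: the redesign 22/59 = 37.3%, the original 1/5 = 20.0% → the redesign
Power users: the redesign 16/40 = 40.0%, the original 12/34 = 35.3% → the redesign
The redesign has the higher rate in all 3 groups.

the redesign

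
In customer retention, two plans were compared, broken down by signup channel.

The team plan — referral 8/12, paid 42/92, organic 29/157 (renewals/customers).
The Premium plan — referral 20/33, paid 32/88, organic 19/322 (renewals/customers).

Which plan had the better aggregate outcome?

Referral: the team plan 8/12 = 66.7%, the Premium plan 20/33 = 60.6% → the team plan
Paid: the team plan 42/92 = 45.7%, the Premium plan 32/88 = 36.4% → the team plan
Organic: the team plan 29/157 = 18.5%, the Premium plan 19/322 = 5.9% → the team plan
Overall: the team plan 79/261 = 30.3%, the Premium plan 71/443 = 16.0% → the team plan

the team plan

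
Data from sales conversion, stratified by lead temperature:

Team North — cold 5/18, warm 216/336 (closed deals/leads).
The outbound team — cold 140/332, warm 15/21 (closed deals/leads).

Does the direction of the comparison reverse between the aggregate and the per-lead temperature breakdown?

Yes

Cold: Team North 5/18 = 27.8%, the outbound team 140/332 = 42.2% → the outbound team
Warm: Team North 216/336 = 64.3%, the outbound team 15/21 = 71.4% → the outbound team
Overall: Team North 221/354 = 62.4%, the outbound team 155/353 = 43.9% → Team North
The outbound team wins each lead group but Team North wins overall — the comparison reverses. The outbound team's leads skew toward cold, which has a lower base rate.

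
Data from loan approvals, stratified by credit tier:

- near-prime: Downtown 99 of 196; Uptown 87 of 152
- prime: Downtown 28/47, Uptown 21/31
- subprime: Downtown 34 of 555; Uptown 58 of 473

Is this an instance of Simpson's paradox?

Near-prime: Downtown 99/196 = 50.5%, Uptown 87/152 = 57.2% → Uptown
Prime: Downtown 28/47 = 59.6%, Uptown 21/31 = 67.7% → Uptown
Subprime: Downtown 34/555 = 6.1%, Uptown 58/473 = 12.3% → Uptown
Overall: Downtown 161/798 = 20.2%, Uptown 166/656 = 25.3% → Uptown
Uptown wins overall and in every credit group — no reversal.

No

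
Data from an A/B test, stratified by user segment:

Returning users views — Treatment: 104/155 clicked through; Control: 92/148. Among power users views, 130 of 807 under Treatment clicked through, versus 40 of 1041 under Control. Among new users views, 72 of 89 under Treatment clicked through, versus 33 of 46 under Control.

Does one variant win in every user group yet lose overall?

Returning users: Treatment 104/155 = 67.1%, Control 92/148 = 62.2% → Treatment
Power users: Treatment 130/807 = 16.1%, Control 40/1041 = 3.8% → Treatment
New users: Treatment 72/89 = 80.9%, Control 33/46 = 71.7% → Treatment
Overall: Treatment 306/1051 = 29.1%, Control 165/1235 = 13.4% → Treatment
Treatment wins overall and in every user group — no reversal.

No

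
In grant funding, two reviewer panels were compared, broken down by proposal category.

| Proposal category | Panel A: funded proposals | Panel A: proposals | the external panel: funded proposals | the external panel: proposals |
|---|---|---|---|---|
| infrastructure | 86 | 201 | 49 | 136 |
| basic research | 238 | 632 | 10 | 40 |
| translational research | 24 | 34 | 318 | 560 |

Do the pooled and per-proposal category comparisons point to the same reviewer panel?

Infrastructure: Panel A 86/201 = 42.8%, the external panel 49/136 = 36.0% → Panel A
Basic research: Panel A 238/632 = 37.7%, the external panel 10/40 = 25.0% → Panel A
Translational research: Panel A 24/34 = 70.6%, the external panel 318/560 = 56.8% → Panel A
Overall: Panel A 348/867 = 40.1%, the external panel 377/736 = 51.2% → the external panel
Panel A wins each proposal group but the external panel wins overall — the comparison reverses. Panel A's proposals skew toward basic research, which has a lower base rate.

No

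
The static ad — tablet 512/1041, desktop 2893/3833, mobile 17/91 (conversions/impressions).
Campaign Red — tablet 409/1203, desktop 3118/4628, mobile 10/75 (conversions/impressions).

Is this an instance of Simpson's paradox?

Tablet: the static ad 512/1041 = 49.2%, Campaign Red 409/1203 = 34.0% → the static ad
Desktop: the static ad 2893/3833 = 75.5%, Campaign Red 3118/4628 = 67.4% → the static ad
Mobile: the static ad 17/91 = 18.7%, Campaign Red 10/75 = 13.3% → the static ad
Overall: the static ad 3422/4965 = 68.9%, Campaign Red 3537/5906 = 59.9% → the static ad
The static ad wins overall and in every device group — no reversal.

No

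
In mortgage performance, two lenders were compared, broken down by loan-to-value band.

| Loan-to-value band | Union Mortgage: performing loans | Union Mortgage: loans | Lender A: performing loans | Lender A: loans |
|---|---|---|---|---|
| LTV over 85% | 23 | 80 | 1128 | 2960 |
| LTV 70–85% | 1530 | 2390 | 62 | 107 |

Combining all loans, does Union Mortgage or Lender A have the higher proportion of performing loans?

LTV over 85%: Union Mortgage 23/80 = 28.8%, Lender A 1128/2960 = 38.1% → Lender A
LTV 70–85%: Union Mortgage 1530/2390 = 64.0%, Lender A 62/107 = 57.9% → Union Mortgage
Overall: Union Mortgage 1553/2470 = 62.9%, Lender A 1190/3067 = 38.8% → Union Mortgage
(Neither sweeps every loan-to-value group, but Union Mortgage has the higher pooled rate.)

Union Mortgage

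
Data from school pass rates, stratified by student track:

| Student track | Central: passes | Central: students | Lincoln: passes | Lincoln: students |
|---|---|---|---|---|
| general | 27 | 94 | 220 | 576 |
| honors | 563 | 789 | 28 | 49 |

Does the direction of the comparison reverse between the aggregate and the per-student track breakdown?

No

General: Central 27/94 = 28.7%, Lincoln 220/576 = 38.2% → Lincoln
Honors: Central 563/789 = 71.4%, Lincoln 28/49 = 57.1% → Central
Overall: Central 590/883 = 66.8%, Lincoln 248/625 = 39.7% → Central
Neither sweeps: Central wins 1 of 2 groups, Lincoln wins 1. Central wins overall but not every group — no Simpson reversal.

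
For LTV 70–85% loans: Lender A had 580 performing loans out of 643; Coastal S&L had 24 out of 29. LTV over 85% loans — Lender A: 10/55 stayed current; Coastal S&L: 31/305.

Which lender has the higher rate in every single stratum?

Lender A

LTV 70–85%: Lender A 580/643 = 90.2%, Coastal S&L 24/29 = 82.8% → Lender A
LTV over 85%: Lender A 10/55 = 18.2%, Coastal S&L 31/305 = 10.2% → Lender A
Lender A has the higher rate in both groups.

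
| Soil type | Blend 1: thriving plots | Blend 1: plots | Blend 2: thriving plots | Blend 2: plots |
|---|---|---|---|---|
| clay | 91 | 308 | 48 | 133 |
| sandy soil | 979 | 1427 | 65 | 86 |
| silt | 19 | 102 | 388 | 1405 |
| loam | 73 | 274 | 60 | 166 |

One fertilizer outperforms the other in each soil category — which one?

Blend 2

Clay: Blend 1 91/308 = 29.5%, Blend 2 48/133 = 36.1% → Blend 2
Sandy soil: Blend 1 979/1427 = 68.6%, Blend 2 65/86 = 75.6% → Blend 2
Silt: Blend 1 19/102 = 18.6%, Blend 2 388/1405 = 27.6% → Blend 2
Loam: Blend 1 73/274 = 26.6%, Blend 2 60/166 = 36.1% → Blend 2
Blend 2 has the higher rate in all 4 groups.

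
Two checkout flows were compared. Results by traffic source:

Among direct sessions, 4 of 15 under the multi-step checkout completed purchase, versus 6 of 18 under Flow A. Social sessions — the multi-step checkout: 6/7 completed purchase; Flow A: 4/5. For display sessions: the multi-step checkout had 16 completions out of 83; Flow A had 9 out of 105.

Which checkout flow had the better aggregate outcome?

the multi-step checkout

Direct: the multi-step checkout 4/15 = 26.7%, Flow A 6/18 = 33.3% → Flow A
Social: the multi-step checkout 6/7 = 85.7%, Flow A 4/5 = 80.0% → the multi-step checkout
Display: the multi-step checkout 16/83 = 19.3%, Flow A 9/105 = 8.6% → the multi-step checkout
Overall: the multi-step checkout 26/105 = 24.8%, Flow A 19/128 = 14.8% → the multi-step checkout
(Neither sweeps every traffic group, but the multi-step checkout has the higher pooled rate.)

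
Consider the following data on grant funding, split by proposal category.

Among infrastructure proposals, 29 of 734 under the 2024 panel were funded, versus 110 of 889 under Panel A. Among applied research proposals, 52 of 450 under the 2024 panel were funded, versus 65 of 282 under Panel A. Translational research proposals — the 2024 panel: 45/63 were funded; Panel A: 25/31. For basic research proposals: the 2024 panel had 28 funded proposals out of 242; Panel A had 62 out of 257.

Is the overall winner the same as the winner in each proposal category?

Yes

Infrastructure: the 2024 panel 29/734 = 4.0%, Panel A 110/889 = 12.4% → Panel A
Applied research: the 2024 panel 52/450 = 11.6%, Panel A 65/282 = 23.0% → Panel A
Translational research: the 2024 panel 45/63 = 71.4%, Panel A 25/31 = 80.6% → Panel A
Basic research: the 2024 panel 28/242 = 11.6%, Panel A 62/257 = 24.1% → Panel A
Overall: the 2024 panel 154/1489 = 10.3%, Panel A 262/1459 = 18.0% → Panel A
Panel A wins overall and in every proposal group — no reversal.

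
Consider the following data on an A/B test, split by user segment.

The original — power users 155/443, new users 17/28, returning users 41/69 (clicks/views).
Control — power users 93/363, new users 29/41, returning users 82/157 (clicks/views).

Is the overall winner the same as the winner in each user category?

Power users: the original 155/443 = 35.0%, Control 93/363 = 25.6% → the original
New users: the original 17/28 = 60.7%, Control 29/41 = 70.7% → Control
Returning users: the original 41/69 = 59.4%, Control 82/157 = 52.2% → the original
Overall: the original 213/540 = 39.4%, Control 204/561 = 36.4% → the original
Neither sweeps: the original wins 2 of 3 groups, Control wins 1. The original wins overall but not every group — no Simpson reversal.

No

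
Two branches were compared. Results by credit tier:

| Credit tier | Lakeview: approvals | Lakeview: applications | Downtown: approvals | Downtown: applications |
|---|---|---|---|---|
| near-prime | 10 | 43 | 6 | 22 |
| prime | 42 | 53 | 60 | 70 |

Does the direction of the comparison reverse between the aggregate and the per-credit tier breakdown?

Near-prime: Lakeview 10/43 = 23.3%, Downtown 6/22 = 27.3% → Downtown
Prime: Lakeview 42/53 = 79.2%, Downtown 60/70 = 85.7% → Downtown
Overall: Lakeview 52/96 = 54.2%, Downtown 66/92 = 71.7% → Downtown
Downtown wins overall and in every credit group — no reversal.

No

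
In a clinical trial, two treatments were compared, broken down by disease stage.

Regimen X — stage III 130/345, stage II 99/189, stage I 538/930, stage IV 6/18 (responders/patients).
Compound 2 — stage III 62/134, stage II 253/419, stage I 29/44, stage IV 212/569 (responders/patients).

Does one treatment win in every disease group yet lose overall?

Stage III: Regimen X 130/345 = 37.7%, Compound 2 62/134 = 46.3% → Compound 2
Stage II: Regimen X 99/189 = 52.4%, Compound 2 253/419 = 60.4% → Compound 2
Stage I: Regimen X 538/930 = 57.8%, Compound 2 29/44 = 65.9% → Compound 2
Stage IV: Regimen X 6/18 = 33.3%, Compound 2 212/569 = 37.3% → Compound 2
Overall: Regimen X 773/1482 = 52.2%, Compound 2 556/1166 = 47.7% → Regimen X
Compound 2 wins each disease group but Regimen X wins overall — the comparison reverses. Compound 2's patients skew toward stage IV, which has a lower base rate.

Yes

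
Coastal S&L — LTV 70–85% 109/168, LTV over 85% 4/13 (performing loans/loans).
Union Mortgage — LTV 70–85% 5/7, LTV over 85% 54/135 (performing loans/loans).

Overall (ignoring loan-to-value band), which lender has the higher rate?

LTV 70–85%: Coastal S&L 109/168 = 64.9%, Union Mortgage 5/7 = 71.4% → Union Mortgage
LTV over 85%: Coastal S&L 4/13 = 30.8%, Union Mortgage 54/135 = 40.0% → Union Mortgage
Overall: Coastal S&L 113/181 = 62.4%, Union Mortgage 59/142 = 41.5% → Coastal S&L
(Union Mortgage wins every loan-to-value group but Coastal S&L wins overall — Union Mortgage's loans skew toward the low-rate LTV over 85% group.)

Coastal S&L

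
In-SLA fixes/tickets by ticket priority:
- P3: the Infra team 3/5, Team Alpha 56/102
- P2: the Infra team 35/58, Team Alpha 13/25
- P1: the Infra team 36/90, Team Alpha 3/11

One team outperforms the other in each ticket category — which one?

the Infra team

P3: the Infra team 3/5 = 60.0%, Team Alpha 56/102 = 54.9% → the Infra team
P2: the Infra team 35/58 = 60.3%, Team Alpha 13/25 = 52.0% → the Infra team
P1: the Infra team 36/90 = 40.0%, Team Alpha 3/11 = 27.3% → the Infra team
The Infra team has the higher rate in all 3 groups.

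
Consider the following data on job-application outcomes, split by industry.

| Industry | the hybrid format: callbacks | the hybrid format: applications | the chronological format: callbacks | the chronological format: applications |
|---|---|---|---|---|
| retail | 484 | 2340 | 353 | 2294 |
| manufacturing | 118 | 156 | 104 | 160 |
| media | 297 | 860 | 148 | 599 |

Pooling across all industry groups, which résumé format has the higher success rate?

the hybrid format

Retail: the hybrid format 484/2340 = 20.7%, the chronological format 353/2294 = 15.4% → the hybrid format
Manufacturing: the hybrid format 118/156 = 75.6%, the chronological format 104/160 = 65.0% → the hybrid format
Media: the hybrid format 297/860 = 34.5%, the chronological format 148/599 = 24.7% → the hybrid format
Overall: the hybrid format 899/3356 = 26.8%, the chronological format 605/3053 = 19.8% → the hybrid format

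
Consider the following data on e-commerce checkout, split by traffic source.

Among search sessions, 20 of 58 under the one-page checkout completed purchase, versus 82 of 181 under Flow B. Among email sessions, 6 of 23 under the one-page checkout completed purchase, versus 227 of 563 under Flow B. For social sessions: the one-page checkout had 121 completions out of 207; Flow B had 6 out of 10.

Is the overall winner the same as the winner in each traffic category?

Search: the one-page checkout 20/58 = 34.5%, Flow B 82/181 = 45.3% → Flow B
Email: the one-page checkout 6/23 = 26.1%, Flow B 227/563 = 40.3% → Flow B
Social: the one-page checkout 121/207 = 58.5%, Flow B 6/10 = 60.0% → Flow B
Overall: the one-page checkout 147/288 = 51.0%, Flow B 315/754 = 41.8% → the one-page checkout
Flow B wins each traffic group but the one-page checkout wins overall — the comparison reverses. Flow B's sessions skew toward email, which has a lower base rate.

No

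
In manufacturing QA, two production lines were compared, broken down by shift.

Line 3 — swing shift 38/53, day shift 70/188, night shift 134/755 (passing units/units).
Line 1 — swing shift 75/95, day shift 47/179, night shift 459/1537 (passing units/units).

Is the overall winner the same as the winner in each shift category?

No

Swing shift: Line 3 38/53 = 71.7%, Line 1 75/95 = 78.9% → Line 1
Day shift: Line 3 70/188 = 37.2%, Line 1 47/179 = 26.3% → Line 3
Night shift: Line 3 134/755 = 17.7%, Line 1 459/1537 = 29.9% → Line 1
Overall: Line 3 242/996 = 24.3%, Line 1 581/1811 = 32.1% → Line 1
Neither sweeps: Line 3 wins 1 of 3 groups, Line 1 wins 2. Line 1 wins overall but not every group — no Simpson reversal.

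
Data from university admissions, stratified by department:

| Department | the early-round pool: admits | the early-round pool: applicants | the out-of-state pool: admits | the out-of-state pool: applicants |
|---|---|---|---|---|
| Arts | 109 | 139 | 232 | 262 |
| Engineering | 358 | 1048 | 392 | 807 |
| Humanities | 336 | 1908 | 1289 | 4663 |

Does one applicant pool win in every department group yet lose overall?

Arts: the early-round pool 109/139 = 78.4%, the out-of-state pool 232/262 = 88.5% → the out-of-state pool
Engineering: the early-round pool 358/1048 = 34.2%, the out-of-state pool 392/807 = 48.6% → the out-of-state pool
Humanities: the early-round pool 336/1908 = 17.6%, the out-of-state pool 1289/4663 = 27.6% → the out-of-state pool
Overall: the early-round pool 803/3095 = 25.9%, the out-of-state pool 1913/5732 = 33.4% → the out-of-state pool
The out-of-state pool wins overall and in every department group — no reversal.

No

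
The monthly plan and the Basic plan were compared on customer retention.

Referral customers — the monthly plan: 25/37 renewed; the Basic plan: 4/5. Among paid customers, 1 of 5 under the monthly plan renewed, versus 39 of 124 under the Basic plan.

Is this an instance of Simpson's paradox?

Referral: the monthly plan 25/37 = 67.6%, the Basic plan 4/5 = 80.0% → the Basic plan
Paid: the monthly plan 1/5 = 20.0%, the Basic plan 39/124 = 31.5% → the Basic plan
Overall: the monthly plan 26/42 = 61.9%, the Basic plan 43/129 = 33.3% → the monthly plan
The Basic plan wins each signup group but the monthly plan wins overall — the comparison reverses. The Basic plan's customers skew toward paid, which has a lower base rate.

Yes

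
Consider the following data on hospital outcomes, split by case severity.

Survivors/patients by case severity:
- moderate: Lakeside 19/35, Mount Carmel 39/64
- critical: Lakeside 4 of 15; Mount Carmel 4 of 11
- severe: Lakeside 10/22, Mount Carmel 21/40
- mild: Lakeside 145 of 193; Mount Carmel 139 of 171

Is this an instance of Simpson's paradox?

Moderate: Lakeside 19/35 = 54.3%, Mount Carmel 39/64 = 60.9% → Mount Carmel
Critical: Lakeside 4/15 = 26.7%, Mount Carmel 4/11 = 36.4% → Mount Carmel
Severe: Lakeside 10/22 = 45.5%, Mount Carmel 21/40 = 52.5% → Mount Carmel
Mild: Lakeside 145/193 = 75.1%, Mount Carmel 139/171 = 81.3% → Mount Carmel
Overall: Lakeside 178/265 = 67.2%, Mount Carmel 203/286 = 71.0% → Mount Carmel
Mount Carmel wins overall and in every case group — no reversal.

No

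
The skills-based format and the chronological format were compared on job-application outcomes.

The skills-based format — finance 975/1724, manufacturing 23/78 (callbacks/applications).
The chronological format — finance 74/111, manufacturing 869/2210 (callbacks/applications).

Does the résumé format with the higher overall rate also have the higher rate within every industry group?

No

Finance: the skills-based format 975/1724 = 56.6%, the chronological format 74/111 = 66.7% → the chronological format
Manufacturing: the skills-based format 23/78 = 29.5%, the chronological format 869/2210 = 39.3% → the chronological format
Overall: the skills-based format 998/1802 = 55.4%, the chronological format 943/2321 = 40.6% → the skills-based format
The chronological format wins each industry group but the skills-based format wins overall — the comparison reverses. The chronological format's applications skew toward manufacturing, which has a lower base rate.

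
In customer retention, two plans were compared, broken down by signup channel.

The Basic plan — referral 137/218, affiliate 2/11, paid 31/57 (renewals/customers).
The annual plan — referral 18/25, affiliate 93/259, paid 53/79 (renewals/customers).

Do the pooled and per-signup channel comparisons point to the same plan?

Referral: the Basic plan 137/218 = 62.8%, the annual plan 18/25 = 72.0% → the annual plan
Affiliate: the Basic plan 2/11 = 18.2%, the annual plan 93/259 = 35.9% → the annual plan
Paid: the Basic plan 31/57 = 54.4%, the annual plan 53/79 = 67.1% → the annual plan
Overall: the Basic plan 170/286 = 59.4%, the annual plan 164/363 = 45.2% → the Basic plan
The annual plan wins each signup group but the Basic plan wins overall — the comparison reverses. The annual plan's customers skew toward affiliate, which has a lower base rate.

No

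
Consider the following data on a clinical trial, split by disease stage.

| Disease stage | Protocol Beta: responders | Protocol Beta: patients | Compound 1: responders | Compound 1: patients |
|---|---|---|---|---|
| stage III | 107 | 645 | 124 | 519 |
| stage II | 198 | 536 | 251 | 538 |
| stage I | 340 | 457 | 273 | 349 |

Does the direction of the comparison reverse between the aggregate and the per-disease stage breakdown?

Stage III: Protocol Beta 107/645 = 16.6%, Compound 1 124/519 = 23.9% → Compound 1
Stage II: Protocol Beta 198/536 = 36.9%, Compound 1 251/538 = 46.7% → Compound 1
Stage I: Protocol Beta 340/457 = 74.4%, Compound 1 273/349 = 78.2% → Compound 1
Overall: Protocol Beta 645/1638 = 39.4%, Compound 1 648/1406 = 46.1% → Compound 1
Compound 1 wins overall and in every disease group — no reversal.

No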